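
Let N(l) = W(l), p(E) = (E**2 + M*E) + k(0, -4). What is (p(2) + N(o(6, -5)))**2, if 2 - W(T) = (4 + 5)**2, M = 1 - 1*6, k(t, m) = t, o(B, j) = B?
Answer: 7225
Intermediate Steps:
M = -5 (M = 1 - 6 = -5)
W(T) = -79 (W(T) = 2 - (4 + 5)**2 = 2 - 1*9**2 = 2 - 1*81 = 2 - 81 = -79)
p(E) = E**2 - 5*E (p(E) = (E**2 - 5*E) + 0 = E**2 - 5*E)
N(l) = -79
(p(2) + N(o(6, -5)))**2 = (2*(-5 + 2) - 79)**2 = (2*(-3) - 79)**2 = (-6 - 79)**2 = (-85)**2 = 7225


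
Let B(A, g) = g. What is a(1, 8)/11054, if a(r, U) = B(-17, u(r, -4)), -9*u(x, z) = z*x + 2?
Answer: 1/49743 ≈ 2.0103e-5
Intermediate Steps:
u(x, z) = -2/9 - x*z/9 (u(x, z) = -(z*x + 2)/9 = -(x*z + 2)/9 = -(2 + x*z)/9 = -2/9 - x*z/9)
a(r, U) = -2/9 + 4*r/9 (a(r, U) = -2/9 - ⅑*r*(-4) = -2/9 + 4*r/9)
a(1, 8)/11054 = (-2/9 + (4/9)*1)/11054 = (-2/9 + 4/9)*(1/11054) = (2/9)*(1/11054) = 1/49743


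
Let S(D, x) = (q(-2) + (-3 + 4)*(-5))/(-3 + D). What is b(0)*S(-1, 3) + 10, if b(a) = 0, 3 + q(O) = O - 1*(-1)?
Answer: 10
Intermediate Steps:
q(O) = -2 + O (q(O) = -3 + (O - 1*(-1)) = -3 + (O + 1) = -3 + (1 + O) = -2 + O)
S(D, x) = -9/(-3 + D) (S(D, x) = ((-2 - 2) + (-3 + 4)*(-5))/(-3 + D) = (-4 + 1*(-5))/(-3 + D) = (-4 - 5)/(-3 + D) = -9/(-3 + D))
b(0)*S(-1, 3) + 10 = 0*(-9/(-3 - 1)) + 10 = 0*(-9/(-4)) + 10 = 0*(-9*(-1/4)) + 10 = 0*(9/4) + 10 = 0 + 10 = 10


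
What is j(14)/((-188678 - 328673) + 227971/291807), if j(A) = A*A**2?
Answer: -400359204/75483207643 ≈ -0.0053039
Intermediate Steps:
j(A) = A**3
j(14)/((-188678 - 328673) + 227971/291807) = 14**3/((-188678 - 328673) + 227971/291807) = 2744/(-517351 + 227971*(1/291807)) = 2744/(-517351 + 227971/291807) = 2744/(-150966415286/291807) = 2744*(-291807/150966415286) = -400359204/75483207643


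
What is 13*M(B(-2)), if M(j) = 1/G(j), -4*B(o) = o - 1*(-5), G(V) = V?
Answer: -52/3 ≈ -17.333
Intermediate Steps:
B(o) = -5/4 - o/4 (B(o) = -(o - 1*(-5))/4 = -(o + 5)/4 = -(5 + o)/4 = -5/4 - o/4)
M(j) = 1/j
13*M(B(-2)) = 13/(-5/4 - ¼*(-2)) = 13/(-5/4 + ½) = 13/(-¾) = 13*(-4/3) = -52/3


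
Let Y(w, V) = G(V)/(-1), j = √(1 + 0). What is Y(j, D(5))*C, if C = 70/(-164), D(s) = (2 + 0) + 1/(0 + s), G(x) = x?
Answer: 77/82 ≈ 0.93902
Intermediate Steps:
j = 1 (j = √1 = 1)
D(s) = 2 + 1/s
Y(w, V) = -V (Y(w, V) = V/(-1) = V*(-1) = -V)
C = -35/82 (C = 70*(-1/164) = -35/82 ≈ -0.42683)
Y(j, D(5))*C = -(2 + 1/5)*(-35/82) = -(2 + ⅕)*(-35/82) = -1*11/5*(-35/82) = -11/5*(-35/82) = 77/82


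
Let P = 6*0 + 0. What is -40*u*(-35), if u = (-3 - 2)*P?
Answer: 0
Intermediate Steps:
P = 0 (P = 0 + 0 = 0)
u = 0 (u = (-3 - 2)*0 = -5*0 = 0)
-40*u*(-35) = -40*0*(-35) = 0*(-35) = 0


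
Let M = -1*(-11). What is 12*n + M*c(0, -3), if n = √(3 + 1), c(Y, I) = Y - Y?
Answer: 24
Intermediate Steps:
c(Y, I) = 0
n = 2 (n = √4 = 2)
M = 11
12*n + M*c(0, -3) = 12*2 + 11*0 = 24 + 0 = 24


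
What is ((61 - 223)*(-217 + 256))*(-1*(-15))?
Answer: -94770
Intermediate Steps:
((61 - 223)*(-217 + 256))*(-1*(-15)) = -162*39*15 = -6318*15 = -94770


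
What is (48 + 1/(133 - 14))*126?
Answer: 102834/17 ≈ 6049.1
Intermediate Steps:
(48 + 1/(133 - 14))*126 = (48 + 1/119)*126 = (5713/119)*126 = 102834/17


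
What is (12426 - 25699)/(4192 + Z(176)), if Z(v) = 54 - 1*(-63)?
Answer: -13273/4309 ≈ -3.0803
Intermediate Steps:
Z(v) = 117 (Z(v) = 54 + 63 = 117)
(12426 - 25699)/(4192 + Z(176)) = (12426 - 25699)/(4192 + 117) = -13273/4309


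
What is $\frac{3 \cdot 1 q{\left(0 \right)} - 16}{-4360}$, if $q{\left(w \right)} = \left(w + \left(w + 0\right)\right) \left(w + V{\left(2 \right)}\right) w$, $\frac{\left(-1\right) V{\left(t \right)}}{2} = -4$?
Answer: $\frac{2}{545} \approx 0.0036697$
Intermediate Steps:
$V{\left(t \right)} = 8$ ($V{\left(t \right)} = \left(-2\right) \left(-4\right) = 8$)
$q{\left(w \right)} = 2 w^{2} \left(8 + w\right)$ ($q{\left(w \right)} = \left(w + \left(w + 0\right)\right) \left(w + 8\right) w = \left(w + w\right) \left(8 + w\right) w = 2 w \left(8 + w\right) w = 2 w^{2} \left(8 + w\right)$)
$\frac{3 \cdot 1 q{\left(0 \right)} - 16}{-4360} = \frac{3 \cdot 1 \cdot 2 \cdot 0^{2} \left(8 + 0\right) - 16}{-4360} = \left(3 \cdot 2 \cdot 0 \cdot 8 - 16\right) \left(- \frac{1}{4360}\right) = \left(3 \cdot 0 - 16\right) \left(- \frac{1}{4360}\right) = \left(0 - 16\right) \left(- \frac{1}{4360}\right) = \left(-16\right) \left(- \frac{1}{4360}\right) = \frac{2}{545}$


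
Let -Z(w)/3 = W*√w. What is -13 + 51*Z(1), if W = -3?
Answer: 446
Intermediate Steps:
Z(w) = 9*√w (Z(w) = -(-9)*√w = 9*√w)
-13 + 51*Z(1) = -13 + 51*(9*√1) = -13 + 51*(9*1) = -13 + 51*9 = -13 + 459 = 446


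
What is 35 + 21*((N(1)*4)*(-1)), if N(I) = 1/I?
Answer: -49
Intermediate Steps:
35 + 21*((N(1)*4)*(-1)) = 35 + 21*((4/1)*(-1)) = 35 + 21*((1*4)*(-1)) = 35 + 21*(4*(-1)) = 35 + 21*(-4) = 35 - 84 = -49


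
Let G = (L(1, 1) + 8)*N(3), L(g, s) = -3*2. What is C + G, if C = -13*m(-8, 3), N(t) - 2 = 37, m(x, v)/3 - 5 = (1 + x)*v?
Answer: 702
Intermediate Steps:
L(g, s) = -6
m(x, v) = 15 + 3*v*(1 + x) (m(x, v) = 15 + 3*((1 + x)*v) = 15 + 3*(v*(1 + x)) = 15 + 3*v*(1 + x))
N(t) = 39 (N(t) = 2 + 37 = 39)
G = 78 (G = (-6 + 8)*39 = 2*39 = 78)
C = 624 (C = -13*(15 + 3*3 + 3*3*(-8)) = -13*(15 + 9 - 72) = -13*(-48) = 624)
C + G = 624 + 78 = 702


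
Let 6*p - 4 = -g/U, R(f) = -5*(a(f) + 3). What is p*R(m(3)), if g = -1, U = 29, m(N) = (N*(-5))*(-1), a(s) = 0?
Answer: -585/58 ≈ -10.086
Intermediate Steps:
m(N) = 5*N (m(N) = -5*N*(-1) = 5*N)
R(f) = -15 (R(f) = -5*(0 + 3) = -5*3 = -15)
p = 39/58 (p = ⅔ + (-(-1)/29)/6 = ⅔ + (-1*(-1/29))/6 = ⅔ + (⅙)*(1/29) = ⅔ + 1/174 = 39/58 ≈ 0.67241)
p*R(m(3)) = (39/58)*(-15) = -585/58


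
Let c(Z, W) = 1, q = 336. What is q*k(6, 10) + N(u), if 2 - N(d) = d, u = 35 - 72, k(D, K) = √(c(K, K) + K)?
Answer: 39 + 336*√11 ≈ 1153.4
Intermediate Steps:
k(D, K) = √(1 + K)
u = -37
N(d) = 2 - d
q*k(6, 10) + N(u) = 336*√(1 + 10) + (2 - 1*(-37)) = 336*√11 + (2 + 37) = 336*√11 + 39 = 39 + 336*√11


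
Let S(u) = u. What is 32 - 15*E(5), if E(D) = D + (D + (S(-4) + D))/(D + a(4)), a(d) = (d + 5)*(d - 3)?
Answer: -346/7 ≈ -49.429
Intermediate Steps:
a(d) = (-3 + d)*(5 + d) (a(d) = (5 + d)*(-3 + d) = (-3 + d)*(5 + d))
E(D) = D + (-4 + 2*D)/(9 + D) (E(D) = D + (D + (-4 + D))/(D + (-15 + 4² + 2*4)) = D + (-4 + 2*D)/(D + (-15 + 16 + 8)) = D + (-4 + 2*D)/(D + 9) = D + (-4 + 2*D)/(9 + D))
32 - 15*E(5) = 32 - 15*(-4 + 5² + 11*5)/(9 + 5) = 32 - 15*(-4 + 25 + 55)/14 = 32 - 15*76/14 = 32 - 15*38/7 = 32 - 570/7 = -346/7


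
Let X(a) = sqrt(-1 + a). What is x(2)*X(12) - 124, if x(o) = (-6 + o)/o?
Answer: -124 - 2*sqrt(11) ≈ -130.63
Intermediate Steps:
x(o) = (-6 + o)/o
x(2)*X(12) - 124 = ((-6 + 2)/2)*sqrt(-1 + 12) - 124 = ((1/2)*(-4))*sqrt(11) - 124 = -2*sqrt(11) - 124 = -124 - 2*sqrt(11)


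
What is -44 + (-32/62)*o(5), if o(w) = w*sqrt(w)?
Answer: -44 - 80*sqrt(5)/31 ≈ -49.771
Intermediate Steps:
o(w) = w**(3/2)
-44 + (-32/62)*o(5) = -44 + (-32/62)*5**(3/2) = -44 + (-32*1/62)*(5*sqrt(5)) = -44 - 80*sqrt(5)/31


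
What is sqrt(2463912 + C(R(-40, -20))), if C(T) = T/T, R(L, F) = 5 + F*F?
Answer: sqrt(2463913) ≈ 1569.7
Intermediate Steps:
R(L, F) = 5 + F**2
C(T) = 1
sqrt(2463912 + C(R(-40, -20))) = sqrt(2463912 + 1) = sqrt(2463913)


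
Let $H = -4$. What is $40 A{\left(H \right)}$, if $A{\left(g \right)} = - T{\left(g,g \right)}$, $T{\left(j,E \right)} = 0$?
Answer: $0$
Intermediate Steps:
$A{\left(g \right)} = 0$ ($A{\left(g \right)} = \left(-1\right) 0 = 0$)
$40 A{\left(H \right)} = 40 \cdot 0 = 0$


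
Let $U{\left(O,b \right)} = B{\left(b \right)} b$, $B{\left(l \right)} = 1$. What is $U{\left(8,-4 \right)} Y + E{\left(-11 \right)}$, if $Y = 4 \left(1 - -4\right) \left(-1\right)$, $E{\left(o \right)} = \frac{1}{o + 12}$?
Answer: $81$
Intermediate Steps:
$E{\left(o \right)} = \frac{1}{12 + o}$
$Y = -20$ ($Y = 4 \left(1 + 4\right) \left(-1\right) = 4 \cdot 5 \left(-1\right) = 20 \left(-1\right) = -20$)
$U{\left(O,b \right)} = b$ ($U{\left(O,b \right)} = 1 b = b$)
$U{\left(8,-4 \right)} Y + E{\left(-11 \right)} = \left(-4\right) \left(-20\right) + \frac{1}{12 - 11} = 80 + 1^{-1} = 80 + 1 = 81$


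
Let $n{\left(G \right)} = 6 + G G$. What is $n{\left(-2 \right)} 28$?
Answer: $280$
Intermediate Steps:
$n{\left(G \right)} = 6 + G^{2}$
$n{\left(-2 \right)} 28 = \left(6 + \left(-2\right)^{2}\right) 28 = \left(6 + 4\right) 28 = 10 \cdot 28 = 280$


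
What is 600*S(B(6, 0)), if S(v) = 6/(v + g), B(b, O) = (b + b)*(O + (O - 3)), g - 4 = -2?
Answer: -1800/17 ≈ -105.88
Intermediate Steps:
g = 2 (g = 4 - 2 = 2)
B(b, O) = 2*b*(-3 + 2*O) (B(b, O) = (2*b)*(O + (-3 + O)) = (2*b)*(-3 + 2*O) = 2*b*(-3 + 2*O))
S(v) = 6/(2 + v) (S(v) = 6/(v + 2) = 6/(2 + v))
600*S(B(6, 0)) = 600*(6/(2 + 2*6*(-3 + 2*0))) = 600*(6/(2 + 2*6*(-3 + 0))) = 600*(6/(2 + 2*6*(-3))) = 600*(6/(2 - 36)) = 600*(6/(-34)) = 600*(6*(-1/34)) = 600*(-3/17) = -1800/17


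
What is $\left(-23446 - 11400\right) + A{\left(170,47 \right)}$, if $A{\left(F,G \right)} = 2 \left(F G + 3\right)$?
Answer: $-18860$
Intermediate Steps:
$A{\left(F,G \right)} = 6 + 2 F G$ ($A{\left(F,G \right)} = 2 \left(3 + F G\right) = 6 + 2 F G$)
$\left(-23446 - 11400\right) + A{\left(170,47 \right)} = \left(-23446 - 11400\right) + \left(6 + 2 \cdot 170 \cdot 47\right) = -34846 + \left(6 + 15980\right) = -34846 + 15986 = -18860$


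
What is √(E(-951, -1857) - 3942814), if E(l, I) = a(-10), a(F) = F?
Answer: 2*I*√985706 ≈ 1985.7*I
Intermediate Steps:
E(l, I) = -10
√(E(-951, -1857) - 3942814) = √(-10 - 3942814) = √(-3942824) = 2*I*√985706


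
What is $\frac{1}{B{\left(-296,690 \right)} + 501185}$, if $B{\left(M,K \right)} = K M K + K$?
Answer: $- \frac{1}{140423725} \approx -7.1213 \cdot 10^{-9}$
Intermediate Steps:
$B{\left(M,K \right)} = K + M K^{2}$ ($B{\left(M,K \right)} = M K^{2} + K = K + M K^{2}$)
$\frac{1}{B{\left(-296,690 \right)} + 501185} = \frac{1}{690 \left(1 + 690 \left(-296\right)\right) + 501185} = \frac{1}{690 \left(1 - 204240\right) + 501185} = \frac{1}{690 \left(-204239\right) + 501185} = \frac{1}{-140924910 + 501185} = \frac{1}{-140423725} = - \frac{1}{140423725}$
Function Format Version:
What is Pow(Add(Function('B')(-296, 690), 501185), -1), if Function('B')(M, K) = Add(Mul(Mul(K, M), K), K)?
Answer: Rational(-1, 140423725) ≈ -7.1213e-9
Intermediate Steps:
Function('B')(M, K) = Add(K, Mul(M, Pow(K, 2))) (Function('B')(M, K) = Add(Mul(M, Pow(K, 2)), K) = Add(K, Mul(M, Pow(K, 2))))
Pow(Add(Function('B')(-296, 690), 501185), -1) = Pow(Add(Mul(690, Add(1, Mul(690, -296))), 501185), -1) = Pow(Add(Mul(690, Add(1, -204240)), 501185), -1) = Pow(Add(Mul(690, -204239), 501185), -1) = Pow(Add(-140924910, 501185), -1) = Pow(-140423725, -1) = Rational(-1, 140423725)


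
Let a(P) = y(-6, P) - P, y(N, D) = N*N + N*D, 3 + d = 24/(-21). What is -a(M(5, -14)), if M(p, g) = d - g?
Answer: 33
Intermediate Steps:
d = -29/7 (d = -3 + 24/(-21) = -3 + 24*(-1/21) = -3 - 8/7 = -29/7 ≈ -4.1429)
M(p, g) = -29/7 - g
y(N, D) = N**2 + D*N
a(P) = 36 - 7*P (a(P) = -6*(P - 6) - P = -6*(-6 + P) - P = (36 - 6*P) - P = 36 - 7*P)
-a(M(5, -14)) = -(36 - 7*(-29/7 - 1*(-14))) = -(36 - 7*(-29/7 + 14)) = -(36 - 7*69/7) = -(36 - 69) = -1*(-33) = 33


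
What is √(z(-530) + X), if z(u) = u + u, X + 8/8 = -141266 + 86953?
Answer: I*√55374 ≈ 235.32*I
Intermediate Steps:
X = -54314 (X = -1 + (-141266 + 86953) = -1 - 54313 = -54314)
z(u) = 2*u
√(z(-530) + X) = √(2*(-530) - 54314) = √(-1060 - 54314) = √(-55374) = I*√55374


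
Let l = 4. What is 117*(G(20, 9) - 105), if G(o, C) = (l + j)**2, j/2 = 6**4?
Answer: 788475987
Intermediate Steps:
j = 2592 (j = 2*6**4 = 2*1296 = 2592)
G(o, C) = 6739216 (G(o, C) = (4 + 2592)**2 = 2596**2 = 6739216)
117*(G(20, 9) - 105) = 117*(6739216 - 105) = 117*6739111 = 788475987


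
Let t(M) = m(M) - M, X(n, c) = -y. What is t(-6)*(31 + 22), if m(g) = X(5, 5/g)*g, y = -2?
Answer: -318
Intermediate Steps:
X(n, c) = 2 (X(n, c) = -1*(-2) = 2)
m(g) = 2*g
t(M) = M (t(M) = 2*M - M = M)
t(-6)*(31 + 22) = -6*(31 + 22) = -6*53 = -318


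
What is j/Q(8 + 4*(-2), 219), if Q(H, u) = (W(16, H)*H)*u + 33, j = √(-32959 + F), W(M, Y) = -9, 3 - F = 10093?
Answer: I*√43049/33 ≈ 6.2873*I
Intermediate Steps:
F = -10090 (F = 3 - 1*10093 = 3 - 10093 = -10090)
j = I*√43049 (j = √(-32959 - 10090) = √(-43049) = I*√43049 ≈ 207.48*I)
Q(H, u) = 33 - 9*H*u (Q(H, u) = (-9*H)*u + 33 = -9*H*u + 33 = 33 - 9*H*u)
j/Q(8 + 4*(-2), 219) = (I*√43049)/(33 - 9*(8 + 4*(-2))*219) = (I*√43049)/(33 - 9*(8 - 8)*219) = (I*√43049)/(33 - 9*0*219) = (I*√43049)/(33 + 0) = (I*√43049)/33 = (I*√43049)*(1/33) = I*√43049/33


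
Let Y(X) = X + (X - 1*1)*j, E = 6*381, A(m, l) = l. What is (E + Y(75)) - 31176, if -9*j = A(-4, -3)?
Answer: -86371/3 ≈ -28790.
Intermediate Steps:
j = 1/3 (j = -1/9*(-3) = 1/3 ≈ 0.33333)
E = 2286
Y(X) = -1/3 + 4*X/3 (Y(X) = X + (X - 1*1)*(1/3) = X + (X - 1)*(1/3) = X + (-1 + X)*(1/3) = X + (-1/3 + X/3) = -1/3 + 4*X/3)
(E + Y(75)) - 31176 = (2286 + (-1/3 + (4/3)*75)) - 31176 = (2286 + (-1/3 + 100)) - 31176 = (2286 + 299/3) - 31176 = 7157/3 - 31176 = -86371/3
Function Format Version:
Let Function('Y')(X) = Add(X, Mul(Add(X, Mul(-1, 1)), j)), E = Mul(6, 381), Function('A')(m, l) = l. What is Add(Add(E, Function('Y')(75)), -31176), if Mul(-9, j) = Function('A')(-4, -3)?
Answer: Rational(-86371, 3) ≈ -28790.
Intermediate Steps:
j = Rational(1, 3) (j = Mul(Rational(-1, 9), -3) = Rational(1, 3) ≈ 0.33333)
E = 2286
Function('Y')(X) = Add(Rational(-1, 3), Mul(Rational(4, 3), X)) (Function('Y')(X) = Add(X, Mul(Add(X, Mul(-1, 1)), Rational(1, 3))) = Add(X, Mul(Add(X, -1), Rational(1, 3))) = Add(X, Mul(Add(-1, X), Rational(1, 3))) = Add(X, Add(Rational(-1, 3), Mul(Rational(1, 3), X))) = Add(Rational(-1, 3), Mul(Rational(4, 3), X)))
Add(Add(E, Function('Y')(75)), -31176) = Add(Add(2286, Add(Rational(-1, 3), Mul(Rational(4, 3), 75))), -31176) = Add(Add(2286, Add(Rational(-1, 3), 100)), -31176) = Add(Add(2286, Rational(299, 3)), -31176) = Add(Rational(7157, 3), -31176) = Rational(-86371, 3)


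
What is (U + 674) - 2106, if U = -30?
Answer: -1462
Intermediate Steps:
(U + 674) - 2106 = (-30 + 674) - 2106 = 644 - 2106 = -1462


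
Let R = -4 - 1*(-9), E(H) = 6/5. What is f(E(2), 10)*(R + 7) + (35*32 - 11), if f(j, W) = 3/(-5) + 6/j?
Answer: 5809/5 ≈ 1161.8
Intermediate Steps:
E(H) = 6/5 (E(H) = 6*(1/5) = 6/5)
f(j, W) = -3/5 + 6/j (f(j, W) = 3*(-1/5) + 6/j = -3/5 + 6/j)
R = 5 (R = -4 + 9 = 5)
f(E(2), 10)*(R + 7) + (35*32 - 11) = (-3/5 + 6/(6/5))*(5 + 7) + (35*32 - 11) = (-3/5 + 6*(5/6))*12 + (1120 - 11) = (-3/5 + 5)*12 + 1109 = (22/5)*12 + 1109 = 264/5 + 1109 = 5809/5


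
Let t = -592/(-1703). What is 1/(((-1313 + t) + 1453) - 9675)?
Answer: -1703/16237513 ≈ -0.00010488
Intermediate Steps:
t = 592/1703 (t = -592*(-1/1703) = 592/1703 ≈ 0.34762)
1/(((-1313 + t) + 1453) - 9675) = 1/(((-1313 + 592/1703) + 1453) - 9675) = 1/((-2235447/1703 + 1453) - 9675) = 1/(239012/1703 - 9675) = 1/(-16237513/1703) = -1703/16237513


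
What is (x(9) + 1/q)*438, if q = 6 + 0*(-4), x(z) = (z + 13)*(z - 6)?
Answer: 28981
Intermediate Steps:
x(z) = (-6 + z)*(13 + z) (x(z) = (13 + z)*(-6 + z) = (-6 + z)*(13 + z))
q = 6 (q = 6 + 0 = 6)
(x(9) + 1/q)*438 = ((-78 + 9² + 7*9) + 1/6)*438 = ((-78 + 81 + 63) + ⅙)*438 = (66 + ⅙)*438 = (397/6)*438 = 28981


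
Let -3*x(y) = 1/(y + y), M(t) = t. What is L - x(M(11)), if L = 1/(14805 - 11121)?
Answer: 625/40524 ≈ 0.015423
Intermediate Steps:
L = 1/3684 ≈ 0.00027144
x(y) = -1/(6*y) (x(y) = -1/(3*(y + y)) = -1/(2*y)/3 = -1/(6*y))
L - x(M(11)) = 1/3684 - (-1)/(6*11) = 1/3684 - 1*(-1/66) = 1/3684 + 1/66 = 625/40524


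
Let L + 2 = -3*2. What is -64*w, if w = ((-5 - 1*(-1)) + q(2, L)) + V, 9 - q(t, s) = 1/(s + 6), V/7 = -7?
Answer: 2784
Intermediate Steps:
V = -49 (V = 7*(-7) = -49)
L = -8 (L = -2 - 3*2 = -2 - 6 = -8)
q(t, s) = 9 - 1/(6 + s) (q(t, s) = 9 - 1/(s + 6) = 9 - 1/(6 + s))
w = -87/2 (w = ((-5 - 1*(-1)) + (53 + 9*(-8))/(6 - 8)) - 49 = ((-5 + 1) + (53 - 72)/(-2)) - 49 = (-4 - ½*(-19)) - 49 = (-4 + 19/2) - 49 = 11/2 - 49 = -87/2 ≈ -43.500)
-64*w = -64*(-87/2) = 2784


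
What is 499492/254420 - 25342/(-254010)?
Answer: 3333086864/1615630605 ≈ 2.0630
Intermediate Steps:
499492/254420 - 25342/(-254010) = 499492*(1/254420) - 25342*(-1/254010) = 124873/63605 + 12671/127005 = 3333086864/1615630605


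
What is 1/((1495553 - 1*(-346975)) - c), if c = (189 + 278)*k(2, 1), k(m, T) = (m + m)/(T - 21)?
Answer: 5/9213107 ≈ 5.4270e-7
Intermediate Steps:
k(m, T) = 2*m/(-21 + T) (k(m, T) = (2*m)/(-21 + T) = 2*m/(-21 + T))
c = -467/5 (c = (189 + 278)*(2*2/(-21 + 1)) = 467*(2*2/(-20)) = 467*(2*2*(-1/20)) = 467*(-1/5) = -467/5 ≈ -93.400)
1/((1495553 - 1*(-346975)) - c) = 1/((1495553 - 1*(-346975)) - 1*(-467/5)) = 1/((1495553 + 346975) + 467/5) = 1/(1842528 + 467/5) = 1/(9213107/5) = 5/9213107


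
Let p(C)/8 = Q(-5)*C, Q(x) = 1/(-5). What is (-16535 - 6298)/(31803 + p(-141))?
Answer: -38055/53381 ≈ -0.71289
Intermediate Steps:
Q(x) = -1/5 (Q(x) = 1*(-1/5) = -1/5)
p(C) = -8*C/5 (p(C) = 8*(-C/5) = -8*C/5)
(-16535 - 6298)/(31803 + p(-141)) = (-16535 - 6298)/(31803 - 8/5*(-141)) = -22833/(31803 + 1128/5) = -22833/160143/5 = -22833*5/160143 = -38055/53381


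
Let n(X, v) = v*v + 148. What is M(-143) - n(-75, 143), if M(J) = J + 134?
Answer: -20606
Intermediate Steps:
n(X, v) = 148 + v**2 (n(X, v) = v**2 + 148 = 148 + v**2)
M(J) = 134 + J
M(-143) - n(-75, 143) = (134 - 143) - (148 + 143**2) = -9 - (148 + 20449) = -9 - 1*20597 = -9 - 20597 = -20606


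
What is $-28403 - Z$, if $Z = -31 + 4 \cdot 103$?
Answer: $-28784$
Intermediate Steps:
$Z = 381$ ($Z = -31 + 412 = 381$)
$-28403 - Z = -28403 - 381 = -28784$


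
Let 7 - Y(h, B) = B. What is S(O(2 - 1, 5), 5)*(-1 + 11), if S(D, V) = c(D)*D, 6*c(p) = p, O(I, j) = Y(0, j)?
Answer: 20/3 ≈ 6.6667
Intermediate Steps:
Y(h, B) = 7 - B
O(I, j) = 7 - j
c(p) = p/6
S(D, V) = D**2/6 (S(D, V) = (D/6)*D = D**2/6)
S(O(2 - 1, 5), 5)*(-1 + 11) = ((7 - 1*5)**2/6)*(-1 + 11) = ((7 - 5)**2/6)*10 = ((1/6)*2**2)*10 = ((1/6)*4)*10 = (2/3)*10 = 20/3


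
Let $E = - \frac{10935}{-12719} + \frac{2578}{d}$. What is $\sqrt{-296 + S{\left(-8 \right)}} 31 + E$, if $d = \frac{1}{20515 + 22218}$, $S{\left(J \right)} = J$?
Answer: $\frac{1401197218541}{12719} + 124 i \sqrt{19} \approx 1.1017 \cdot 10^{8} + 540.5 i$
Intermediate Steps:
$d = \frac{1}{42733} \approx 2.3401 \cdot 10^{-5}$
$E = \frac{1401197218541}{12719}$ ($E = - \frac{10935}{-12719} + 2578 \frac{1}{\frac{1}{42733}} = \left(-10935\right) \left(- \frac{1}{12719}\right) + 2578 \cdot 42733 = \frac{10935}{12719} + 110165674 = \frac{1401197218541}{12719} \approx 1.1017 \cdot 10^{8}$)
$\sqrt{-296 + S{\left(-8 \right)}} 31 + E = \sqrt{-296 - 8} \cdot 31 + \frac{1401197218541}{12719} = \sqrt{-304} \cdot 31 + \frac{1401197218541}{12719} = 4 i \sqrt{19} \cdot 31 + \frac{1401197218541}{12719} = 124 i \sqrt{19} + \frac{1401197218541}{12719} = \frac{1401197218541}{12719} + 124 i \sqrt{19}$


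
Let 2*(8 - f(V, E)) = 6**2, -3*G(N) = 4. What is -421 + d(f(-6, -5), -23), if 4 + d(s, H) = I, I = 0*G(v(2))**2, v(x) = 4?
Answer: -425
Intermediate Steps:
G(N) = -4/3 (G(N) = -1/3*4 = -4/3)
f(V, E) = -10 (f(V, E) = 8 - 1/2*6**2 = 8 - 1/2*36 = 8 - 18 = -10)
I = 0 (I = 0*(-4/3)**2 = 0*(16/9) = 0)
d(s, H) = -4 (d(s, H) = -4 + 0 = -4)
-421 + d(f(-6, -5), -23) = -421 - 4 = -425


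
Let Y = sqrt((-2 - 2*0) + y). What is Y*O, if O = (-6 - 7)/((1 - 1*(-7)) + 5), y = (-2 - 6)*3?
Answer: -I*sqrt(26) ≈ -5.099*I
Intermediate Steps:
y = -24 (y = -8*3 = -24)
Y = I*sqrt(26) (Y = sqrt((-2 - 2*0) - 24) = sqrt((-2 + 0) - 24) = sqrt(-2 - 24) = sqrt(-26) = I*sqrt(26) ≈ 5.099*I)
O = -1 (O = -13/((1 + 7) + 5) = -13/(8 + 5) = -13/13 = -13*1/13 = -1)
Y*O = (I*sqrt(26))*(-1) = -I*sqrt(26)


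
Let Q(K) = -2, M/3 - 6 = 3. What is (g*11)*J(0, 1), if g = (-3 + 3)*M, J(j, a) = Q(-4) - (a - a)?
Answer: 0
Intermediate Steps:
M = 27 (M = 18 + 3*3 = 18 + 9 = 27)
J(j, a) = -2 (J(j, a) = -2 - (a - a) = -2 - 1*0 = -2 + 0 = -2)
g = 0 (g = (-3 + 3)*27 = 0*27 = 0)
(g*11)*J(0, 1) = (0*11)*(-2) = 0*(-2) = 0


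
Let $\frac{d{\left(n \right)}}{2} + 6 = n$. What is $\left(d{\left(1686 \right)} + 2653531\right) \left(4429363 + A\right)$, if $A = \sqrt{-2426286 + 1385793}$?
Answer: $11768334690433 + 2656891 i \sqrt{1040493} \approx 1.1768 \cdot 10^{13} + 2.7102 \cdot 10^{9} i$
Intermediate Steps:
$d{\left(n \right)} = -12 + 2 n$
$A = i \sqrt{1040493}$ ($A = \sqrt{-1040493} = i \sqrt{1040493} \approx 1020.0 i$)
$\left(d{\left(1686 \right)} + 2653531\right) \left(4429363 + A\right) = \left(\left(-12 + 2 \cdot 1686\right) + 2653531\right) \left(4429363 + i \sqrt{1040493}\right) = \left(\left(-12 + 3372\right) + 2653531\right) \left(4429363 + i \sqrt{1040493}\right) = \left(3360 + 2653531\right) \left(4429363 + i \sqrt{1040493}\right) = 2656891 \left(4429363 + i \sqrt{1040493}\right) = 11768334690433 + 2656891 i \sqrt{1040493}$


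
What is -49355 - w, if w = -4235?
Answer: -45120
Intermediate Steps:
-49355 - w = -49355 - 1*(-4235) = -49355 + 4235 = -45120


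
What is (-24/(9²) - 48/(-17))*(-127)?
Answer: -147320/459 ≈ -320.96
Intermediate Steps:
(-24/(9²) - 48/(-17))*(-127) = (-24/81 - 48*(-1/17))*(-127) = (-24*1/81 + 48/17)*(-127) = (-8/27 + 48/17)*(-127) = (1160/459)*(-127) = -147320/459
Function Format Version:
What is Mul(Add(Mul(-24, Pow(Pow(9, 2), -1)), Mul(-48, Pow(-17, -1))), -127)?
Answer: Rational(-147320, 459) ≈ -320.96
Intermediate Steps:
Mul(Add(Mul(-24, Pow(Pow(9, 2), -1)), Mul(-48, Pow(-17, -1))), -127) = Mul(Add(Mul(-24, Pow(81, -1)), Mul(-48, Rational(-1, 17))), -127) = Mul(Add(Mul(-24, Rational(1, 81)), Rational(48, 17)), -127) = Mul(Add(Rational(-8, 27), Rational(48, 17)), -127) = Mul(Rational(1160, 459), -127) = Rational(-147320, 459)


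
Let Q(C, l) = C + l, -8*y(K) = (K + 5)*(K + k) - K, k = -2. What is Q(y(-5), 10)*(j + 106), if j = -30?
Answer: 1425/2 ≈ 712.50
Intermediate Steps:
y(K) = K/8 - (-2 + K)*(5 + K)/8 (y(K) = -((K + 5)*(K - 2) - K)/8 = -((5 + K)*(-2 + K) - K)/8 = -((-2 + K)*(5 + K) - K)/8 = -(-K + (-2 + K)*(5 + K))/8 = K/8 - (-2 + K)*(5 + K)/8)
Q(y(-5), 10)*(j + 106) = ((5/4 - ¼*(-5) - ⅛*(-5)²) + 10)*(-30 + 106) = ((5/4 + 5/4 - ⅛*25) + 10)*76 = ((5/4 + 5/4 - 25/8) + 10)*76 = (-5/8 + 10)*76 = (75/8)*76 = 1425/2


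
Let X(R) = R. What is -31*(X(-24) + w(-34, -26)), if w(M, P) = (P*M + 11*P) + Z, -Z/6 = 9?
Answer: -16120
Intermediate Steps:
Z = -54 (Z = -6*9 = -54)
w(M, P) = -54 + 11*P + M*P (w(M, P) = (P*M + 11*P) - 54 = (M*P + 11*P) - 54 = (11*P + M*P) - 54 = -54 + 11*P + M*P)
-31*(X(-24) + w(-34, -26)) = -31*(-24 + (-54 + 11*(-26) - 34*(-26))) = -31*(-24 + (-54 - 286 + 884)) = -31*(-24 + 544) = -31*520 = -16120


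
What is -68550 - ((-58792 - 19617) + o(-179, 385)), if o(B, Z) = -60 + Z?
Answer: 9534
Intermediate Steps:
-68550 - ((-58792 - 19617) + o(-179, 385)) = -68550 - ((-58792 - 19617) + (-60 + 385)) = -68550 - (-78409 + 325) = -68550 - 1*(-78084) = -68550 + 78084 = 9534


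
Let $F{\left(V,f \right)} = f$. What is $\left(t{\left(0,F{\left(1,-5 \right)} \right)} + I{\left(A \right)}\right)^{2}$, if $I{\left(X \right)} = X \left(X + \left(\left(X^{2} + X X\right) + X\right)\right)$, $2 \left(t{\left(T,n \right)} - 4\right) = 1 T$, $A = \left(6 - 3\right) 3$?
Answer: $2637376$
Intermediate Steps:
$A = 9$ ($A = 3 \cdot 3 = 9$)
$t{\left(T,n \right)} = 4 + \frac{T}{2}$ ($t{\left(T,n \right)} = 4 + \frac{1 T}{2} = 4 + \frac{T}{2}$)
$I{\left(X \right)} = X \left(2 X + 2 X^{2}\right)$ ($I{\left(X \right)} = X \left(X + \left(\left(X^{2} + X^{2}\right) + X\right)\right) = X \left(X + \left(2 X^{2} + X\right)\right) = X \left(X + \left(X + 2 X^{2}\right)\right) = X \left(2 X + 2 X^{2}\right)$)
$\left(t{\left(0,F{\left(1,-5 \right)} \right)} + I{\left(A \right)}\right)^{2} = \left(\left(4 + \frac{1}{2} \cdot 0\right) + 2 \cdot 9^{2} \left(1 + 9\right)\right)^{2} = \left(\left(4 + 0\right) + 2 \cdot 81 \cdot 10\right)^{2} = \left(4 + 1620\right)^{2} = 1624^{2} = 2637376$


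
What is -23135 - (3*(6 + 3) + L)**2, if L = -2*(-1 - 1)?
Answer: -24096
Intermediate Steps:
L = 4 (L = -2*(-2) = 4)
-23135 - (3*(6 + 3) + L)**2 = -23135 - (3*(6 + 3) + 4)**2 = -23135 - (3*9 + 4)**2 = -23135 - (27 + 4)**2 = -23135 - 1*31**2 = -23135 - 1*961 = -23135 - 961 = -24096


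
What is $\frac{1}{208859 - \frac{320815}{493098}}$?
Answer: $\frac{493098}{102987634367} \approx 4.7879 \cdot 10^{-6}$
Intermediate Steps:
$\frac{1}{208859 - \frac{320815}{493098}} = \frac{1}{\frac{102987634367}{493098}} = \frac{493098}{102987634367}$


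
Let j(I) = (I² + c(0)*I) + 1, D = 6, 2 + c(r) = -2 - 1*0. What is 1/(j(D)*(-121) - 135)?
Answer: -1/1708 ≈ -0.00058548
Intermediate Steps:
c(r) = -4 (c(r) = -2 + (-2 - 1*0) = -2 + (-2 + 0) = -2 - 2 = -4)
j(I) = 1 + I² - 4*I (j(I) = (I² - 4*I) + 1 = 1 + I² - 4*I)
1/(j(D)*(-121) - 135) = 1/((1 + 6² - 4*6)*(-121) - 135) = 1/((1 + 36 - 24)*(-121) - 135) = 1/(13*(-121) - 135) = 1/(-1573 - 135) = 1/(-1708) = -1/1708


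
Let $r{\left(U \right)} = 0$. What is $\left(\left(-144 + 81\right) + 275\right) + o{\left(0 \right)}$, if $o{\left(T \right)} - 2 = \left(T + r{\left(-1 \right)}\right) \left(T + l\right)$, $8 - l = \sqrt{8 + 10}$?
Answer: $214$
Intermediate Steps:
$l = 8 - 3 \sqrt{2}$ ($l = 8 - \sqrt{8 + 10} = 8 - \sqrt{18} = 8 - 3 \sqrt{2} \approx 3.7574$)
$o{\left(T \right)} = 2 + T \left(8 + T - 3 \sqrt{2}\right)$ ($o{\left(T \right)} = 2 + \left(T + 0\right) \left(T + \left(8 - 3 \sqrt{2}\right)\right) = 2 + T \left(8 + T - 3 \sqrt{2}\right)$)
$\left(\left(-144 + 81\right) + 275\right) + o{\left(0 \right)} = \left(\left(-144 + 81\right) + 275\right) + \left(2 + 0^{2} + 0 \left(8 - 3 \sqrt{2}\right)\right) = \left(-63 + 275\right) + \left(2 + 0 + 0\right) = 212 + 2 = 214$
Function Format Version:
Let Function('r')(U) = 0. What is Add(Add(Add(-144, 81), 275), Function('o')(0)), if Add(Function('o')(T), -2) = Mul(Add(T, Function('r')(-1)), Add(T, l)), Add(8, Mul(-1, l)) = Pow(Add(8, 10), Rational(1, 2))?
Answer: 214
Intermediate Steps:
l = Add(8, Mul(-3, Pow(2, Rational(1, 2)))) (l = Add(8, Mul(-1, Pow(Add(8, 10), Rational(1, 2)))) = Add(8, Mul(-1, Pow(18, Rational(1, 2)))) = Add(8, Mul(-1, Mul(3, Pow(2, Rational(1, 2))))) = Add(8, Mul(-3, Pow(2, Rational(1, 2)))) ≈ 3.7574)
Function('o')(T) = Add(2, Mul(T, Add(8, T, Mul(-3, Pow(2, Rational(1, 2)))))) (Function('o')(T) = Add(2, Mul(Add(T, 0), Add(T, Add(8, Mul(-3, Pow(2, Rational(1, 2))))))) = Add(2, Mul(T, Add(8, T, Mul(-3, Pow(2, Rational(1, 2)))))))
Add(Add(Add(-144, 81), 275), Function('o')(0)) = Add(Add(Add(-144, 81), 275), Add(2, Pow(0, 2), Mul(0, Add(8, Mul(-3, Pow(2, Rational(1, 2))))))) = Add(Add(-63, 275), Add(2, 0, 0)) = Add(212, 2) = 214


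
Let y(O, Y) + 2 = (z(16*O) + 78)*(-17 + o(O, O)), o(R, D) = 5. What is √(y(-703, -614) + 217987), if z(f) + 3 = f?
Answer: √352061 ≈ 593.35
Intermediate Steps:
z(f) = -3 + f
y(O, Y) = -902 - 192*O (y(O, Y) = -2 + ((-3 + 16*O) + 78)*(-17 + 5) = -2 + (75 + 16*O)*(-12) = -2 + (-900 - 192*O) = -902 - 192*O)
√(y(-703, -614) + 217987) = √((-902 - 192*(-703)) + 217987) = √((-902 + 134976) + 217987) = √(134074 + 217987) = √352061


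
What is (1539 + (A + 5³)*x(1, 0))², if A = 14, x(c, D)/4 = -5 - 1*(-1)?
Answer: 469225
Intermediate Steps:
x(c, D) = -16 (x(c, D) = 4*(-5 - 1*(-1)) = 4*(-5 + 1) = 4*(-4) = -16)
(1539 + (A + 5³)*x(1, 0))² = (1539 + (14 + 5³)*(-16))² = (1539 + (14 + 125)*(-16))² = (1539 + 139*(-16))² = (1539 - 2224)² = (-685)² = 469225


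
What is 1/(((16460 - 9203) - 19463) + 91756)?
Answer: 1/79550 ≈ 1.2571e-5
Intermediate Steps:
1/(((16460 - 9203) - 19463) + 91756) = 1/((7257 - 19463) + 91756) = 1/(-12206 + 91756) = 1/79550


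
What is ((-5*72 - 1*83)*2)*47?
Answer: -41642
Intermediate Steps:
((-5*72 - 1*83)*2)*47 = ((-360 - 83)*2)*47 = -443*2*47 = -886*47 = -41642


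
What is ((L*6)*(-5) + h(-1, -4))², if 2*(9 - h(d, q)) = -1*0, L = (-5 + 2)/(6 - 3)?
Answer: 1521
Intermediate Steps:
L = -1 (L = -3/3 = -3*⅓ = -1)
h(d, q) = 9 (h(d, q) = 9 - (-1)*0/2 = 9 - ½*0 = 9 + 0 = 9)
((L*6)*(-5) + h(-1, -4))² = (-1*6*(-5) + 9)² = (-6*(-5) + 9)² = (30 + 9)² = 39² = 1521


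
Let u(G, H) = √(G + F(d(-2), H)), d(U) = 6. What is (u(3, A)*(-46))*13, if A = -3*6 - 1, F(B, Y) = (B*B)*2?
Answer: -2990*√3 ≈ -5178.8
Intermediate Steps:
F(B, Y) = 2*B² (F(B, Y) = B²*2 = 2*B²)
A = -19 (A = -18 - 1 = -19)
u(G, H) = √(72 + G) (u(G, H) = √(G + 2*6²) = √(G + 2*36) = √(G + 72) = √(72 + G))
(u(3, A)*(-46))*13 = (√(72 + 3)*(-46))*13 = (√75*(-46))*13 = ((5*√3)*(-46))*13 = -230*√3*13 = -2990*√3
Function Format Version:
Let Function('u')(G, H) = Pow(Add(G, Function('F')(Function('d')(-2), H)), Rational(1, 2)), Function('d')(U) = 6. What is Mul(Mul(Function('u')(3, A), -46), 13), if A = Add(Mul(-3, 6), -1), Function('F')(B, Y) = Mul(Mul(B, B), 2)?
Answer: Mul(-2990, Pow(3, Rational(1, 2))) ≈ -5178.8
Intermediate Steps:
Function('F')(B, Y) = Mul(2, Pow(B, 2)) (Function('F')(B, Y) = Mul(Pow(B, 2), 2) = Mul(2, Pow(B, 2)))
A = -19 (A = Add(-18, -1) = -19)
Function('u')(G, H) = Pow(Add(72, G), Rational(1, 2)) (Function('u')(G, H) = Pow(Add(G, Mul(2, Pow(6, 2))), Rational(1, 2)) = Pow(Add(G, Mul(2, 36)), Rational(1, 2)) = Pow(Add(G, 72), Rational(1, 2)) = Pow(Add(72, G), Rational(1, 2)))
Mul(Mul(Function('u')(3, A), -46), 13) = Mul(Mul(Pow(Add(72, 3), Rational(1, 2)), -46), 13) = Mul(Mul(Pow(75, Rational(1, 2)), -46), 13) = Mul(Mul(Mul(5, Pow(3, Rational(1, 2))), -46), 13) = Mul(Mul(-230, Pow(3, Rational(1, 2))), 13) = Mul(-2990, Pow(3, Rational(1, 2)))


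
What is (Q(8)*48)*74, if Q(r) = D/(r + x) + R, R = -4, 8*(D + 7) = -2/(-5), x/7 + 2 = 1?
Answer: -194472/5 ≈ -38894.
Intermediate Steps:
x = -7 (x = -14 + 7*1 = -14 + 7 = -7)
D = -139/20 (D = -7 + (-2/(-5))/8 = -7 + (-2*(-⅕))/8 = -7 + (⅛)*(⅖) = -7 + 1/20 = -139/20 ≈ -6.9500)
Q(r) = -4 - 139/(20*(-7 + r)) (Q(r) = -139/(20*(r - 7)) - 4 = -139/(20*(-7 + r)) - 4 = -4 - 139/(20*(-7 + r)))
(Q(8)*48)*74 = (((421 - 80*8)/(20*(-7 + 8)))*48)*74 = (((1/20)*(421 - 640)/1)*48)*74 = (((1/20)*1*(-219))*48)*74 = -219/20*48*74 = -2628/5*74 = -194472/5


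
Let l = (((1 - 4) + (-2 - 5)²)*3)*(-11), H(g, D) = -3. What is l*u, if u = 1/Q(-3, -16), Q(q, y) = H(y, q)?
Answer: 506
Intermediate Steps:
Q(q, y) = -3
u = -⅓ (u = 1/(-3) = -⅓ ≈ -0.33333)
l = -1518 (l = ((-3 + (-7)²)*3)*(-11) = ((-3 + 49)*3)*(-11) = (46*3)*(-11) = 138*(-11) = -1518)
l*u = -1518*(-⅓) = 506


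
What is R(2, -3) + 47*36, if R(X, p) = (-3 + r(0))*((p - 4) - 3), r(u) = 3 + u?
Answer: 1692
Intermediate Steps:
R(X, p) = 0 (R(X, p) = (-3 + (3 + 0))*((p - 4) - 3) = (-3 + 3)*((-4 + p) - 3) = 0*(-7 + p) = 0)
R(2, -3) + 47*36 = 0 + 47*36 = 0 + 1692 = 1692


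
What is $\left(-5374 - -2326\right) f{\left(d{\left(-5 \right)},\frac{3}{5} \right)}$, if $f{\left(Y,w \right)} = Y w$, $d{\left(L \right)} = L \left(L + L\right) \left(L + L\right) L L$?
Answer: $22860000$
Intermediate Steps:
$d{\left(L \right)} = 4 L^{5}$ ($d{\left(L \right)} = L 2 L 2 L L^{2} = L 4 L^{2} L^{2} = 4 L^{3} L^{2} = 4 L^{5}$)
$\left(-5374 - -2326\right) f{\left(d{\left(-5 \right)},\frac{3}{5} \right)} = \left(-5374 - -2326\right) 4 \left(-5\right)^{5} \cdot \frac{3}{5} = \left(-5374 + 2326\right) 4 \left(-3125\right) 3 \cdot \frac{1}{5} = - 3048 \left(\left(-12500\right) \frac{3}{5}\right) = \left(-3048\right) \left(-7500\right) = 22860000$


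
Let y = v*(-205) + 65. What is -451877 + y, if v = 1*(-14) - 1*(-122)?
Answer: -473952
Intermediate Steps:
v = 108 (v = -14 + 122 = 108)
y = -22075 (y = 108*(-205) + 65 = -22140 + 65 = -22075)
-451877 + y = -451877 - 22075 = -473952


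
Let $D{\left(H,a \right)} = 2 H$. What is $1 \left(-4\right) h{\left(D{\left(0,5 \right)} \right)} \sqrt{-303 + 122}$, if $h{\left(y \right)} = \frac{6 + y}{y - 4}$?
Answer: $6 i \sqrt{181} \approx 80.722 i$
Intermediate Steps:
$h{\left(y \right)} = \frac{6 + y}{-4 + y}$
$1 \left(-4\right) h{\left(D{\left(0,5 \right)} \right)} \sqrt{-303 + 122} = 1 \left(-4\right) \frac{6 + 2 \cdot 0}{-4 + 2 \cdot 0} \sqrt{-303 + 122} = - 4 \frac{6 + 0}{-4 + 0} \sqrt{-181} = - 4 \frac{1}{-4} \cdot 6 i \sqrt{181} = - 4 \left(\left(- \frac{1}{4}\right) 6\right) i \sqrt{181} = \left(-4\right) \left(- \frac{3}{2}\right) i \sqrt{181} = 6 i \sqrt{181}$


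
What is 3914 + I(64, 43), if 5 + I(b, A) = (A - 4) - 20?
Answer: 3928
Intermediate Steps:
I(b, A) = -29 + A (I(b, A) = -5 + ((A - 4) - 20) = -5 + ((-4 + A) - 20) = -5 + (-24 + A) = -29 + A)
3914 + I(64, 43) = 3914 + (-29 + 43) = 3914 + 14 = 3928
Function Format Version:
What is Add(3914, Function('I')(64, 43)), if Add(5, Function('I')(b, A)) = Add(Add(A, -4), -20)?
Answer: 3928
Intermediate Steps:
Function('I')(b, A) = Add(-29, A) (Function('I')(b, A) = Add(-5, Add(Add(A, -4), -20)) = Add(-5, Add(Add(-4, A), -20)) = Add(-5, Add(-24, A)) = Add(-29, A))
Add(3914, Function('I')(64, 43)) = Add(3914, Add(-29, 43)) = Add(3914, 14) = 3928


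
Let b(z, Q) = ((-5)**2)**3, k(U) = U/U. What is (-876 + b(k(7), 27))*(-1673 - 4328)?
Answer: -88508749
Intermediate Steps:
k(U) = 1
b(z, Q) = 15625 (b(z, Q) = 25**3 = 15625)
(-876 + b(k(7), 27))*(-1673 - 4328) = (-876 + 15625)*(-1673 - 4328) = 14749*(-6001) = -88508749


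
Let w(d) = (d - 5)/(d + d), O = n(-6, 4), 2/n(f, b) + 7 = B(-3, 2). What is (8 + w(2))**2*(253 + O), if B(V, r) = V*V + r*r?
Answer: 79895/6 ≈ 13316.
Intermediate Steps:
B(V, r) = V**2 + r**2
n(f, b) = 1/3 (n(f, b) = 2/(-7 + ((-3)**2 + 2**2)) = 2/(-7 + (9 + 4)) = 2/(-7 + 13) = 2/6 = 2*(1/6) = 1/3)
O = 1/3 ≈ 0.33333
w(d) = (-5 + d)/(2*d) (w(d) = (-5 + d)/((2*d)) = (-5 + d)*(1/(2*d)) = (-5 + d)/(2*d))
(8 + w(2))**2*(253 + O) = (8 + (1/2)*(-5 + 2)/2)**2*(253 + 1/3) = (8 + (1/2)*(1/2)*(-3))**2*(760/3) = (8 - 3/4)**2*(760/3) = (29/4)**2*(760/3) = (841/16)*(760/3) = 79895/6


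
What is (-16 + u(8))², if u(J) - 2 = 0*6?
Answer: 196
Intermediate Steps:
u(J) = 2 (u(J) = 2 + 0*6 = 2 + 0 = 2)
(-16 + u(8))² = (-16 + 2)² = (-14)² = 196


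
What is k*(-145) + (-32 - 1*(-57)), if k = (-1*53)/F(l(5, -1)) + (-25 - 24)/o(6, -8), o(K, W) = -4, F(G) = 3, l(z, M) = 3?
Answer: 9725/12 ≈ 810.42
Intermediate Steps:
k = -65/12 (k = -1*53/3 + (-25 - 24)/(-4) = -53*⅓ - 49*(-¼) = -53/3 + 49/4 = -65/12 ≈ -5.4167)
k*(-145) + (-32 - 1*(-57)) = -65/12*(-145) + (-32 - 1*(-57)) = 9425/12 + (-32 + 57) = 9425/12 + 25 = 9725/12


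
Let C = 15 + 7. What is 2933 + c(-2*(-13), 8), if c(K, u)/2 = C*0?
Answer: 2933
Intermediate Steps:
C = 22
c(K, u) = 0 (c(K, u) = 2*(22*0) = 2*0 = 0)
2933 + c(-2*(-13), 8) = 2933 + 0 = 2933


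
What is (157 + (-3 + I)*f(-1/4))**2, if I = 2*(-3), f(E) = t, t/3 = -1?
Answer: 33856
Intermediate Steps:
t = -3 (t = 3*(-1) = -3)
f(E) = -3
I = -6
(157 + (-3 + I)*f(-1/4))**2 = (157 + (-3 - 6)*(-3))**2 = (157 - 9*(-3))**2 = (157 + 27)**2 = 184**2 = 33856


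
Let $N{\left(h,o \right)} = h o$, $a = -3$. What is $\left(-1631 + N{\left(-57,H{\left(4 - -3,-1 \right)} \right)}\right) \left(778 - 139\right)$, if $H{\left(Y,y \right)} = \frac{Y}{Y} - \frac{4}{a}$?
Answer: $-1127196$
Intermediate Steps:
$H{\left(Y,y \right)} = \frac{7}{3}$ ($H{\left(Y,y \right)} = \frac{Y}{Y} - \frac{4}{-3} = 1 - - \frac{4}{3} = 1 + \frac{4}{3} = \frac{7}{3}$)
$\left(-1631 + N{\left(-57,H{\left(4 - -3,-1 \right)} \right)}\right) \left(778 - 139\right) = \left(-1631 - 133\right) \left(778 - 139\right) = \left(-1631 - 133\right) 639 = \left(-1764\right) 639 = -1127196$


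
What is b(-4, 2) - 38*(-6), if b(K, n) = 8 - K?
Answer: 240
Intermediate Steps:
b(-4, 2) - 38*(-6) = (8 - 1*(-4)) - 38*(-6) = (8 + 4) + 228 = 12 + 228 = 240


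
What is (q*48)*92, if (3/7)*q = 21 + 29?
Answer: 515200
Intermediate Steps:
q = 350/3 (q = 7*(21 + 29)/3 = (7/3)*50 = 350/3 ≈ 116.67)
(q*48)*92 = ((350/3)*48)*92 = 5600*92 = 515200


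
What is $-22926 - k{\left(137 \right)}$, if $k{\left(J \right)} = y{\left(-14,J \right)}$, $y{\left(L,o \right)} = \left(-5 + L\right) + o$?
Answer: $-23044$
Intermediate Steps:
$y{\left(L,o \right)} = -5 + L + o$
$k{\left(J \right)} = -19 + J$ ($k{\left(J \right)} = -5 - 14 + J = -19 + J$)
$-22926 - k{\left(137 \right)} = -22926 - \left(-19 + 137\right) = -22926 - 118 = -23044$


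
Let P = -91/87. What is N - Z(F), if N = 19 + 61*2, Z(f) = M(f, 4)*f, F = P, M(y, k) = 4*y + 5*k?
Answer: 1192445/7569 ≈ 157.54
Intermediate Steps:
P = -91/87 (P = -91*1/87 = -91/87 ≈ -1.0460)
F = -91/87 ≈ -1.0460
Z(f) = f*(20 + 4*f) (Z(f) = (4*f + 5*4)*f = (4*f + 20)*f = (20 + 4*f)*f = f*(20 + 4*f))
N = 141 (N = 19 + 122 = 141)
N - Z(F) = 141 - 4*(-91)*(5 - 91/87)/87 = 141 - 4*(-91)*344/(87*87) = 141 - 1*(-125216/7569) = 141 + 125216/7569 = 1192445/7569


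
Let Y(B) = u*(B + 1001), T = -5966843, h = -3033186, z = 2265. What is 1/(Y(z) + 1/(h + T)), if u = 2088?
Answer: 9000029/61374869762831 ≈ 1.4664e-7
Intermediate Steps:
Y(B) = 2090088 + 2088*B (Y(B) = 2088*(B + 1001) = 2088*(1001 + B) = 2090088 + 2088*B)
1/(Y(z) + 1/(h + T)) = 1/((2090088 + 2088*2265) + 1/(-3033186 - 5966843)) = 1/((2090088 + 4729320) + 1/(-9000029)) = 1/(6819408 - 1/9000029) = 1/(61374869762831/9000029) = 9000029/61374869762831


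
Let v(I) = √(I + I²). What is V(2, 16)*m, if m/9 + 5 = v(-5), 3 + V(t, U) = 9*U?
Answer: -6345 + 2538*√5 ≈ -669.86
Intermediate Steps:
V(t, U) = -3 + 9*U
m = -45 + 18*√5 (m = -45 + 9*√(-5*(1 - 5)) = -45 + 9*√(-5*(-4)) = -45 + 9*√20 = -45 + 9*(2*√5) = -45 + 18*√5 ≈ -4.7508)
V(2, 16)*m = (-3 + 9*16)*(-45 + 18*√5) = (-3 + 144)*(-45 + 18*√5) = 141*(-45 + 18*√5) = -6345 + 2538*√5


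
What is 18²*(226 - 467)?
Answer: -78084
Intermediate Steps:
18²*(226 - 467) = 324*(-241) = -78084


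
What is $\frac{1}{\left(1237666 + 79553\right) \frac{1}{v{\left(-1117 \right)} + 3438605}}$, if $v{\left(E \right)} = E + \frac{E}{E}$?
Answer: $\frac{3437489}{1317219} \approx 2.6097$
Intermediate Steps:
$v{\left(E \right)} = 1 + E$ ($v{\left(E \right)} = E + 1 = 1 + E$)
$\frac{1}{\left(1237666 + 79553\right) \frac{1}{v{\left(-1117 \right)} + 3438605}} = \frac{1}{\left(1237666 + 79553\right) \frac{1}{\left(1 - 1117\right) + 3438605}} = \frac{1}{1317219 \frac{1}{-1116 + 3438605}} = \frac{1}{1317219 \cdot \frac{1}{3437489}} = \frac{1}{\frac{1317219}{3437489}} = \frac{3437489}{1317219}$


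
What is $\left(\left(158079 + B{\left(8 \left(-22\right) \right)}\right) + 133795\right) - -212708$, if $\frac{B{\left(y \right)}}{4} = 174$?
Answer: $505278$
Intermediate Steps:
$B{\left(y \right)} = 696$ ($B{\left(y \right)} = 4 \cdot 174 = 696$)
$\left(\left(158079 + B{\left(8 \left(-22\right) \right)}\right) + 133795\right) - -212708 = \left(\left(158079 + 696\right) + 133795\right) - -212708 = \left(158775 + 133795\right) + 212708 = 292570 + 212708 = 505278$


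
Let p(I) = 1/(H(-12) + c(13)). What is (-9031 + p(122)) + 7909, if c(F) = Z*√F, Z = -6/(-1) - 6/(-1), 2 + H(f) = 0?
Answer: -1047947/934 + 3*√13/467 ≈ -1122.0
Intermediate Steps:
H(f) = -2 (H(f) = -2 + 0 = -2)
Z = 12 (Z = -6*(-1) - 6*(-1) = 6 + 6 = 12)
c(F) = 12*√F
p(I) = 1/(-2 + 12*√13)
(-9031 + p(122)) + 7909 = (-9031 + (1/934 + 3*√13/467)) + 7909 = (-8434953/934 + 3*√13/467) + 7909 = -1047947/934 + 3*√13/467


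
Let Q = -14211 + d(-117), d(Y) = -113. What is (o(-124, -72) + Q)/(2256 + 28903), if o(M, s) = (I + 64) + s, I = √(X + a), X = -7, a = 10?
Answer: -14332/31159 + √3/31159 ≈ -0.45991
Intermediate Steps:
I = √3 (I = √(-7 + 10) = √3 ≈ 1.7320)
Q = -14324 (Q = -14211 - 113 = -14324)
o(M, s) = 64 + s + √3 (o(M, s) = (√3 + 64) + s = (64 + √3) + s = 64 + s + √3)
(o(-124, -72) + Q)/(2256 + 28903) = ((64 - 72 + √3) - 14324)/(2256 + 28903) = ((-8 + √3) - 14324)/31159 = (-14332 + √3)*(1/31159) = -14332/31159 + √3/31159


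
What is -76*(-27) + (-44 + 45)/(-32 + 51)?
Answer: 38989/19 ≈ 2052.1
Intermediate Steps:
-76*(-27) + (-44 + 45)/(-32 + 51) = 2052 + 1/19 = 38989/19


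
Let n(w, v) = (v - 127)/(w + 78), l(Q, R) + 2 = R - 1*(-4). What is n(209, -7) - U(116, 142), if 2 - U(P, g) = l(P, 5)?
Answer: 1301/287 ≈ 4.5331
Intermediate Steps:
l(Q, R) = 2 + R (l(Q, R) = -2 + (R - 1*(-4)) = -2 + (R + 4) = -2 + (4 + R) = 2 + R)
U(P, g) = -5 (U(P, g) = 2 - (2 + 5) = 2 - 1*7 = 2 - 7 = -5)
n(w, v) = (-127 + v)/(78 + w)
n(209, -7) - U(116, 142) = (-127 - 7)/(78 + 209) - 1*(-5) = -134/287 + 5 = 1301/287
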